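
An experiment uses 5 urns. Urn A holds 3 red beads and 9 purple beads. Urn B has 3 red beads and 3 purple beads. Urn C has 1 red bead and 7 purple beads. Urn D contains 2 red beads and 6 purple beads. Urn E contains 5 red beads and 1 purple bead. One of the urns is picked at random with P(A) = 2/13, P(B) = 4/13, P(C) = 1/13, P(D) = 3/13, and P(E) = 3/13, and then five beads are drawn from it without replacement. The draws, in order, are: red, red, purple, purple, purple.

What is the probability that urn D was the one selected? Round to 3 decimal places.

0.289

Compute the likelihood of the observed sequence for each case: P(data | urn A) = (3/12)(2/11)(9/10)(8/9)(7/8) = 0.031818; P(data | urn B) = (3/6)(2/5)(3/4)(2/3)(1/2) = 0.05; P(data | urn C) = (1/8)(0/7) = 0; P(data | urn D) = (2/8)(1/7)(6/6)(5/5)(4/4) = 0.035714; P(data | urn E) = (5/6)(4/5)(1/4)(0/3) = 0.
Multiplying each by its prior: 2/13 · 0.031818 = 0.0048951, 4/13 · 0.05 = 0.015385, 1/13 · 0 = 0, 3/13 · 0.035714 = 0.0082418, 3/13 · 0 = 0; with total 0.028521.
So P(urn D | data) = (0.0082418) / (0.028521) = 0.28897.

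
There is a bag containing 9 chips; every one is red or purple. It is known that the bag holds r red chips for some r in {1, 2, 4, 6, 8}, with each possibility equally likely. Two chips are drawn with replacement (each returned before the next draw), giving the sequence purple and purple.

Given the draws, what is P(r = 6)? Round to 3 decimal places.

0.061

Under each hypothesis, the probability of the observed sequence is: P(data | r = 1) = (8/9)(8/9) = 64/81; P(data | r = 2) = (7/9)(7/9) = 49/81; P(data | r = 4) = (5/9)(5/9) = 25/81; P(data | r = 6) = (3/9)(3/9) = 1/9; P(data | r = 8) = (1/9)(1/9) = 1/81.
Weighting by the prior gives 1/5 · 64/81 = 64/405, 1/5 · 49/81 = 49/405, 1/5 · 25/81 = 5/81, 1/5 · 1/9 = 1/45, 1/5 · 1/81 = 1/405; with total 148/405.
Hence P(r = 6 | data) = (1/45) / (148/405) = 9/148.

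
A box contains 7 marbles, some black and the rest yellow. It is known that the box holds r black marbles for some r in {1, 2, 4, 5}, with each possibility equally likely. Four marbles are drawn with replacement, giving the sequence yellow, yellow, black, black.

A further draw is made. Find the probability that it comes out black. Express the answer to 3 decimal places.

The likelihood of the observed sequence under each hypothesis: P(data | r = 1) = (6/7)(6/7)(1/7)(1/7) = 0.014994; P(data | r = 2) = (5/7)(5/7)(2/7)(2/7) = 0.041649; P(data | r = 4) = (3/7)(3/7)(4/7)(4/7) = 0.059975; P(data | r = 5) = (2/7)(2/7)(5/7)(5/7) = 0.041649.
Multiplying each by its prior: 1/4 · 0.014994 = 0.0037484, 1/4 · 0.041649 = 0.010412, 1/4 · 0.059975 = 0.014994, 1/4 · 0.041649 = 0.010412; these sum to 0.039567.
Dividing through by the total gives posterior P(r = 1 | data) = 0.094737, P(r = 2 | data) = 0.26316, P(r = 4 | data) = 0.37895, P(r = 5 | data) = 0.26316.
Averaging over the posterior, P(black next | data) = (1/7)(0.094737) + (2/7)(0.26316) + (4/7)(0.37895) + (5/7)(0.26316) = 0.49323.

0.493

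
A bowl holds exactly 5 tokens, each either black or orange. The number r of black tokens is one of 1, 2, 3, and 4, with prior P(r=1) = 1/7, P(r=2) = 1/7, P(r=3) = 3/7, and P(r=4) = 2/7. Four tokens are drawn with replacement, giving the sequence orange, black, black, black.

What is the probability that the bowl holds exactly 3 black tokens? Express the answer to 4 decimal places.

0.5094

The likelihood of the observed sequence under each hypothesis: P(data | r = 1) = (4/5)(1/5)(1/5)(1/5) = 0.0064; P(data | r = 2) = (3/5)(2/5)(2/5)(2/5) = 0.0384; P(data | r = 3) = (2/5)(3/5)(3/5)(3/5) = 0.0864; P(data | r = 4) = (1/5)(4/5)(4/5)(4/5) = 0.1024.
The prior-weighted likelihoods are 1/7 · 0.0064 = 0.00091429, 1/7 · 0.0384 = 0.0054857, 3/7 · 0.0864 = 0.037029, 2/7 · 0.1024 = 0.029257; these sum to 0.072686.
By Bayes' rule, P(r = 3 | data) = (0.037029) / (0.072686) = 0.50943.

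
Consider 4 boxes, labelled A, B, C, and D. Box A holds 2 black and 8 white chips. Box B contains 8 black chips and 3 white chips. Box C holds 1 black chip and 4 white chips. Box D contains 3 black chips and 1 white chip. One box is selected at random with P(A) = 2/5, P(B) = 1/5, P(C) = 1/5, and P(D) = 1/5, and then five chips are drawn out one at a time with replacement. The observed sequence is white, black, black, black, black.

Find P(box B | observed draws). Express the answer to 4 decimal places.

Under each hypothesis, the probability of the observed sequence is: P(data | box A) = (8/10)(2/10)(2/10)(2/10)(2/10) = 0.00128; P(data | box B) = (3/11)(8/11)(8/11)(8/11)(8/11) = 0.076299; P(data | box C) = (4/5)(1/5)(1/5)(1/5)(1/5) = 0.00128; P(data | box D) = (1/4)(3/4)(3/4)(3/4)(3/4) = 0.079102.
Multiplying each by its prior: 2/5 · 0.00128 = 0.000512, 1/5 · 0.076299 = 0.01526, 1/5 · 0.00128 = 0.000256, 1/5 · 0.079102 = 0.01582; summing to 0.031848.
So P(box B | data) = (0.01526) / (0.031848) = 0.47914.

0.4791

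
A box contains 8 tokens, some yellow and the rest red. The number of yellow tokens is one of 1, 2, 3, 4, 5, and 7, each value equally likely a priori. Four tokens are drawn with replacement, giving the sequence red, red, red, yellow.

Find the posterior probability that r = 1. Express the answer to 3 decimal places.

0.222

Compute the likelihood of the observed sequence for each case: P(data | r = 1) = (7/8)(7/8)(7/8)(1/8) = 0.08374; P(data | r = 2) = (6/8)(6/8)(6/8)(2/8) = 0.10547; P(data | r = 3) = (5/8)(5/8)(5/8)(3/8) = 0.091553; P(data | r = 4) = (4/8)(4/8)(4/8)(4/8) = 0.0625; P(data | r = 5) = (3/8)(3/8)(3/8)(5/8) = 0.032959; P(data | r = 7) = (1/8)(1/8)(1/8)(7/8) = 0.001709.
Weighting by the prior gives 1/6 · 0.08374 = 0.013957, 1/6 · 0.10547 = 0.017578, 1/6 · 0.091553 = 0.015259, 1/6 · 0.0625 = 0.010417, 1/6 · 0.032959 = 0.0054932, 1/6 · 0.001709 = 0.00028483; summing to 0.062988.
Therefore the posterior P(r = 1 | data) = (0.013957) / (0.062988) = 0.22158.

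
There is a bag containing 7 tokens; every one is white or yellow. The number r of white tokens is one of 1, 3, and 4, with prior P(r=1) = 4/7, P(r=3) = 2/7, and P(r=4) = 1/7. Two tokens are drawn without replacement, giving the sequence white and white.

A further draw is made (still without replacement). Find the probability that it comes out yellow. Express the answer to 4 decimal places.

Compute the likelihood of the observed sequence for each case: P(data | r = 1) = (1/7)(0/6) = 0; P(data | r = 3) = (3/7)(2/6) = 1/7; P(data | r = 4) = (4/7)(3/6) = 2/7.
The prior-weighted likelihoods are 4/7 · 0 = 0, 2/7 · 1/7 = 2/49, 1/7 · 2/7 = 2/49; these sum to 4/49.
The posterior is then P(r = 1 | data) = 0, P(r = 3 | data) = 1/2, P(r = 4 | data) = 1/2.
The predictive probability is P(yellow next | data) = (4/5)(1/2) + (3/5)(1/2) = 7/10.

0.7000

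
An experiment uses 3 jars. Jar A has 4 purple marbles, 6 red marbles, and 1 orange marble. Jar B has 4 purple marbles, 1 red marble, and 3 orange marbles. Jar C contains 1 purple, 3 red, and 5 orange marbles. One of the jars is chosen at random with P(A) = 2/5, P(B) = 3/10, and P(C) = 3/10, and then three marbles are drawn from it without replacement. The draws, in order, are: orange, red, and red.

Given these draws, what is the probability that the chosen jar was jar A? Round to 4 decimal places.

0.4043

Under each hypothesis, the probability of the observed sequence is: P(data | jar A) = (1/11)(6/10)(5/9) = 0.030303; P(data | jar B) = (3/8)(1/7)(0/6) = 0; P(data | jar C) = (5/9)(3/8)(2/7) = 0.059524.
Multiplying each by its prior: 2/5 · 0.030303 = 0.012121, 3/10 · 0 = 0, 3/10 · 0.059524 = 0.017857; with total 0.029978.
Therefore the posterior P(jar A | data) = (0.012121) / (0.029978) = 0.40433.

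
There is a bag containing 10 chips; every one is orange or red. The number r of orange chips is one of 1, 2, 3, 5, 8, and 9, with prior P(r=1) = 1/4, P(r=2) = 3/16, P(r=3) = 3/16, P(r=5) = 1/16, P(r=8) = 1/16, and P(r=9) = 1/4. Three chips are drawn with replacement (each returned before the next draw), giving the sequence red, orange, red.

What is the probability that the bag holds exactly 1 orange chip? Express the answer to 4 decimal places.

The likelihood of the observed sequence under each hypothesis: P(data | r = 1) = (9/10)(1/10)(9/10) = 0.081; P(data | r = 2) = (8/10)(2/10)(8/10) = 0.128; P(data | r = 3) = (7/10)(3/10)(7/10) = 0.147; P(data | r = 5) = (5/10)(5/10)(5/10) = 0.125; P(data | r = 8) = (2/10)(8/10)(2/10) = 0.032; P(data | r = 9) = (1/10)(9/10)(1/10) = 0.009.
Weighting by the prior gives 1/4 · 0.081 = 0.02025, 3/16 · 0.128 = 0.024, 3/16 · 0.147 = 0.027563, 1/16 · 0.125 = 0.0078125, 1/16 · 0.032 = 0.002, 1/4 · 0.009 = 0.00225; summing to 0.083875.
By Bayes' rule, P(r = 1 | data) = (0.02025) / (0.083875) = 0.24143.

0.2414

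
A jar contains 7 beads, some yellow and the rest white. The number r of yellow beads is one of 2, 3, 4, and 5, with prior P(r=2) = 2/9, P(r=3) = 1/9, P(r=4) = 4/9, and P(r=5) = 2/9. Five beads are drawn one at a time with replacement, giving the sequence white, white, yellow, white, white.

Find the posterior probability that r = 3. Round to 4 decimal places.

0.1626

Under each hypothesis, the probability of the observed sequence is: P(data | r = 2) = (5/7)(5/7)(2/7)(5/7)(5/7) = 0.074374; P(data | r = 3) = (4/7)(4/7)(3/7)(4/7)(4/7) = 0.045695; P(data | r = 4) = (3/7)(3/7)(4/7)(3/7)(3/7) = 0.019278; P(data | r = 5) = (2/7)(2/7)(5/7)(2/7)(2/7) = 0.0047599.
Weighting by the prior gives 2/9 · 0.074374 = 0.016528, 1/9 · 0.045695 = 0.0050772, 4/9 · 0.019278 = 0.0085679, 2/9 · 0.0047599 = 0.0010578; with total 0.03123.
So P(r = 3 | data) = (0.0050772) / (0.03123) = 0.16257.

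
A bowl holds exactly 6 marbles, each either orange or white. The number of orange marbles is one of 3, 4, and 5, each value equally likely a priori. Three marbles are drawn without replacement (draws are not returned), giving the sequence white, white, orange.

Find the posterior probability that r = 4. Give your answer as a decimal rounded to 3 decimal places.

0.308

Compute the likelihood of the observed sequence for each case: P(data | r = 3) = (3/6)(2/5)(3/4) = 3/20; P(data | r = 4) = (2/6)(1/5)(4/4) = 1/15; P(data | r = 5) = (1/6)(0/5) = 0.
Multiplying each by its prior: 1/3 · 3/20 = 1/20, 1/3 · 1/15 = 1/45, 1/3 · 0 = 0; with total 13/180.
Therefore the posterior P(r = 4 | data) = (1/45) / (13/180) = 4/13.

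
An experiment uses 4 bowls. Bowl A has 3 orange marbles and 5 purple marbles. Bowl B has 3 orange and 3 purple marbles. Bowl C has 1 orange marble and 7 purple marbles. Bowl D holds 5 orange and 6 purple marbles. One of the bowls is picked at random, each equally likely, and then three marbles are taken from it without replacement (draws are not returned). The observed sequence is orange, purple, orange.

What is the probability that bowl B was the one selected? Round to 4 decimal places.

Under each hypothesis, the probability of the observed sequence is: P(data | bowl A) = (3/8)(5/7)(2/6) = 0.089286; P(data | bowl B) = (3/6)(3/5)(2/4) = 0.15; P(data | bowl C) = (1/8)(7/7)(0/6) = 0; P(data | bowl D) = (5/11)(6/10)(4/9) = 0.12121.
The prior-weighted likelihoods are 1/4 · 0.089286 = 0.022321, 1/4 · 0.15 = 0.0375, 1/4 · 0 = 0, 1/4 · 0.12121 = 0.030303; these sum to 0.090124.
So P(bowl B | data) = (0.0375) / (0.090124) = 0.41609.

0.4161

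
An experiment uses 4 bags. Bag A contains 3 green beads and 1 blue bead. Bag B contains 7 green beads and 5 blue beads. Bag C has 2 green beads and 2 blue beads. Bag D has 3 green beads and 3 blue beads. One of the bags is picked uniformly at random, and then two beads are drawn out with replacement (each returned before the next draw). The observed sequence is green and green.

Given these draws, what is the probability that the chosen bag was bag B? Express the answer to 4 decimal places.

0.2426

The likelihood of the observed sequence under each hypothesis: P(data | bag A) = (3/4)(3/4) = 9/16; P(data | bag B) = (7/12)(7/12) = 49/144; P(data | bag C) = (2/4)(2/4) = 1/4; P(data | bag D) = (3/6)(3/6) = 1/4.
Multiplying each by its prior: 1/4 · 9/16 = 9/64, 1/4 · 49/144 = 49/576, 1/4 · 1/4 = 1/16, 1/4 · 1/4 = 1/16; these sum to 101/288.
Hence P(bag B | data) = (49/576) / (101/288) = 49/202.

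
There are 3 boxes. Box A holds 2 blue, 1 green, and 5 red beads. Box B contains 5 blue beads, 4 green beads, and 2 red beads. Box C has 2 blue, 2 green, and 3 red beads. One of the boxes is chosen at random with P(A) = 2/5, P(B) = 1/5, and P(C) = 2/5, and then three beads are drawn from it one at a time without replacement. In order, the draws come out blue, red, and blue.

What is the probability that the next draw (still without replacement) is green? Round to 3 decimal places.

Compute the likelihood of the observed sequence for each case: P(data | box A) = (2/8)(5/7)(1/6) = 0.029762; P(data | box B) = (5/11)(2/10)(4/9) = 0.040404; P(data | box C) = (2/7)(3/6)(1/5) = 0.028571.
Multiplying each by its prior: 2/5 · 0.029762 = 0.011905, 1/5 · 0.040404 = 0.0080808, 2/5 · 0.028571 = 0.011429; with total 0.031414.
The posterior is then P(box A | data) = 0.37896, P(box B | data) = 0.25723, P(box C | data) = 0.3638.
So P(green next | data) = Σ P(green next | H) P(H | data) = (1/5)(0.37896) + (1/2)(0.25723) + (1/2)(0.3638) = 0.38631.

0.386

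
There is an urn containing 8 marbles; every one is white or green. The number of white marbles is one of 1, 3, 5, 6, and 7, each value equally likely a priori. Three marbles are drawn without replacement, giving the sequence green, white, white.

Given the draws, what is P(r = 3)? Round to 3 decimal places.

The likelihood of the observed sequence under each hypothesis: P(data | r = 1) = (7/8)(1/7)(0/6) = 0; P(data | r = 3) = (5/8)(3/7)(2/6) = 5/56; P(data | r = 5) = (3/8)(5/7)(4/6) = 5/28; P(data | r = 6) = (2/8)(6/7)(5/6) = 5/28; P(data | r = 7) = (1/8)(7/7)(6/6) = 1/8.
The prior-weighted likelihoods are 1/5 · 0 = 0, 1/5 · 5/56 = 1/56, 1/5 · 5/28 = 1/28, 1/5 · 5/28 = 1/28, 1/5 · 1/8 = 1/40; these sum to 4/35.
Hence P(r = 3 | data) = (1/56) / (4/35) = 5/32.

0.156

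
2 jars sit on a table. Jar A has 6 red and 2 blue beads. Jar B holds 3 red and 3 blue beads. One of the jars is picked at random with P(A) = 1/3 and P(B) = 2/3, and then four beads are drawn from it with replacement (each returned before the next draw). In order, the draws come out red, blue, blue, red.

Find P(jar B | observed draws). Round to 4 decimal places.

The likelihood of the observed sequence under each hypothesis: P(data | jar A) = (6/8)(2/8)(2/8)(6/8) = 9/256; P(data | jar B) = (3/6)(3/6)(3/6)(3/6) = 1/16.
The prior-weighted likelihoods are 1/3 · 9/256 = 3/256, 2/3 · 1/16 = 1/24; with total 41/768.
So P(jar B | data) = (1/24) / (41/768) = 32/41.

0.7805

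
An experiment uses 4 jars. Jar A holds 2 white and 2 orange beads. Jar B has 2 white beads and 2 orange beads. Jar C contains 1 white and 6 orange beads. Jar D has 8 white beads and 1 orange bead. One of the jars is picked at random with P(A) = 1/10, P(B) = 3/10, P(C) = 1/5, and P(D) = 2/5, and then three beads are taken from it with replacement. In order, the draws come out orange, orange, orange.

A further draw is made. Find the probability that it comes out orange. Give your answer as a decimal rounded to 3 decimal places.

0.754

The likelihood of the observed sequence under each hypothesis: P(data | jar A) = (2/4)(2/4)(2/4) = 0.125; P(data | jar B) = (2/4)(2/4)(2/4) = 0.125; P(data | jar C) = (6/7)(6/7)(6/7) = 0.62974; P(data | jar D) = (1/9)(1/9)(1/9) = 0.0013717.
The prior-weighted likelihoods are 1/10 · 0.125 = 0.0125, 3/10 · 0.125 = 0.0375, 1/5 · 0.62974 = 0.12595, 2/5 · 0.0013717 = 0.0005487; summing to 0.1765.
Dividing through by the total gives posterior P(jar A | data) = 0.070823, P(jar B | data) = 0.21247, P(jar C | data) = 0.7136, P(jar D | data) = 0.0031088.
So P(orange next | data) = Σ P(orange next | H) P(H | data) = (1/2)(0.070823) + (1/2)(0.21247) + (6/7)(0.7136) + (1/9)(0.0031088) = 0.75365.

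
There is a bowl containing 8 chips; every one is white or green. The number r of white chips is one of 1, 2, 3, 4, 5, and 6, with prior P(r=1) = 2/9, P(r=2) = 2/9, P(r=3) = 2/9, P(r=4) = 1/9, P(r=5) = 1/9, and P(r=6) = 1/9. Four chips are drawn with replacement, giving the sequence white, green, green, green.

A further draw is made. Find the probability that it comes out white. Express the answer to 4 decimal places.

0.3035

Under each hypothesis, the probability of the observed sequence is: P(data | r = 1) = (1/8)(7/8)(7/8)(7/8) = 0.08374; P(data | r = 2) = (2/8)(6/8)(6/8)(6/8) = 0.10547; P(data | r = 3) = (3/8)(5/8)(5/8)(5/8) = 0.091553; P(data | r = 4) = (4/8)(4/8)(4/8)(4/8) = 0.0625; P(data | r = 5) = (5/8)(3/8)(3/8)(3/8) = 0.032959; P(data | r = 6) = (6/8)(2/8)(2/8)(2/8) = 0.011719.
The prior-weighted likelihoods are 2/9 · 0.08374 = 0.018609, 2/9 · 0.10547 = 0.023438, 2/9 · 0.091553 = 0.020345, 1/9 · 0.0625 = 0.0069444, 1/9 · 0.032959 = 0.0036621, 1/9 · 0.011719 = 0.0013021; with total 0.0743.
Dividing through by the total gives posterior P(r = 1 | data) = 0.25046, P(r = 2 | data) = 0.31544, P(r = 3 | data) = 0.27382, P(r = 4 | data) = 0.093465, P(r = 5 | data) = 0.049288, P(r = 6 | data) = 0.017525.
So P(white next | data) = Σ P(white next | H) P(H | data) = (1/8)(0.25046) + (1/4)(0.31544) + (3/8)(0.27382) + (1/2)(0.093465) + (5/8)(0.049288) + (3/4)(0.017525) = 0.30353.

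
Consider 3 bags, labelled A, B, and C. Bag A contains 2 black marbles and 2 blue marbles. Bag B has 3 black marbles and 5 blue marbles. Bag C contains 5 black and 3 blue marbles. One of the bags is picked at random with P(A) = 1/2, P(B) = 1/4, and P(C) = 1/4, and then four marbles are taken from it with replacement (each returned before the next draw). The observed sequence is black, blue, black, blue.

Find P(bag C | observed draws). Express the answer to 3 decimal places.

Under each hypothesis, the probability of the observed sequence is: P(data | bag A) = (2/4)(2/4)(2/4)(2/4) = 0.0625; P(data | bag B) = (3/8)(5/8)(3/8)(5/8) = 0.054932; P(data | bag C) = (5/8)(3/8)(5/8)(3/8) = 0.054932.
Weighting by the prior gives 1/2 · 0.0625 = 0.03125, 1/4 · 0.054932 = 0.013733, 1/4 · 0.054932 = 0.013733; with total 0.058716.
So P(bag C | data) = (0.013733) / (0.058716) = 0.23389.

0.234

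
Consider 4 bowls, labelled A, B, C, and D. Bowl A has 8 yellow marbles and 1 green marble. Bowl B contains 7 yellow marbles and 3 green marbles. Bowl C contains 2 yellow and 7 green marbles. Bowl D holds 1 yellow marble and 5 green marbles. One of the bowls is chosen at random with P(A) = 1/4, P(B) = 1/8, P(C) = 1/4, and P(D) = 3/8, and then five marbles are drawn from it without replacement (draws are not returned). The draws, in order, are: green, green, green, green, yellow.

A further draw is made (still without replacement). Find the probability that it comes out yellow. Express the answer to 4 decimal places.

The likelihood of the observed sequence under each hypothesis: P(data | bowl A) = (1/9)(0/8) = 0; P(data | bowl B) = (3/10)(2/9)(1/8)(0/7) = 0; P(data | bowl C) = (7/9)(6/8)(5/7)(4/6)(2/5) = 1/9; P(data | bowl D) = (5/6)(4/5)(3/4)(2/3)(1/2) = 1/6.
Multiplying each by its prior: 1/4 · 0 = 0, 1/8 · 0 = 0, 1/4 · 1/9 = 1/36, 3/8 · 1/6 = 1/16; these sum to 13/144.
The posterior is then P(bowl A | data) = 0, P(bowl B | data) = 0, P(bowl C | data) = 4/13, P(bowl D | data) = 9/13.
The predictive probability is P(yellow next | data) = (1/4)(4/13) + (0)(9/13) = 1/13.

0.0769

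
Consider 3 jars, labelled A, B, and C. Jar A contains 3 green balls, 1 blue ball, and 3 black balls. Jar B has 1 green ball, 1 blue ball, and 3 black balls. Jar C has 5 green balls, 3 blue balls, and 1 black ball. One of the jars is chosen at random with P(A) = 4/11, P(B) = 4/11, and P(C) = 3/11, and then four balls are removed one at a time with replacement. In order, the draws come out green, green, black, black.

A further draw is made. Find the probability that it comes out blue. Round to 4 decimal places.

0.1697

The likelihood of the observed sequence under each hypothesis: P(data | jar A) = (3/7)(3/7)(3/7)(3/7) = 0.033736; P(data | jar B) = (1/5)(1/5)(3/5)(3/5) = 0.0144; P(data | jar C) = (5/9)(5/9)(1/9)(1/9) = 0.0038104.
The prior-weighted likelihoods are 4/11 · 0.033736 = 0.012268, 4/11 · 0.0144 = 0.0052364, 3/11 · 0.0038104 = 0.0010392; summing to 0.018543.
Dividing through by the total gives posterior P(jar A | data) = 0.66157, P(jar B | data) = 0.28239, P(jar C | data) = 0.056042.
Averaging over the posterior, P(blue next | data) = (1/7)(0.66157) + (1/5)(0.28239) + (1/3)(0.056042) = 0.16967.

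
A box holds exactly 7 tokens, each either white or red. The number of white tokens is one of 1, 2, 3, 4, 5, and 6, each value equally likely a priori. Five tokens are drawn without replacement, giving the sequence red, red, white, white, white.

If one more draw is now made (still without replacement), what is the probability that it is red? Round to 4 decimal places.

0.4286

For each hypothesis, P(data | H) works out to: P(data | r = 1) = (6/7)(5/6)(1/5)(0/4) = 0; P(data | r = 2) = (5/7)(4/6)(2/5)(1/4)(0/3) = 0; P(data | r = 3) = (4/7)(3/6)(3/5)(2/4)(1/3) = 1/35; P(data | r = 4) = (3/7)(2/6)(4/5)(3/4)(2/3) = 2/35; P(data | r = 5) = (2/7)(1/6)(5/5)(4/4)(3/3) = 1/21; P(data | r = 6) = (1/7)(0/6) = 0.
Weighting by the prior gives 1/6 · 0 = 0, 1/6 · 0 = 0, 1/6 · 1/35 = 1/210, 1/6 · 2/35 = 1/105, 1/6 · 1/21 = 1/126, 1/6 · 0 = 0; summing to 1/45.
The posterior is then P(r = 1 | data) = 0, P(r = 2 | data) = 0, P(r = 3 | data) = 3/14, P(r = 4 | data) = 3/7, P(r = 5 | data) = 5/14, P(r = 6 | data) = 0.
The predictive probability is P(red next | data) = (1)(3/14) + (1/2)(3/7) + (0)(5/14) = 3/7.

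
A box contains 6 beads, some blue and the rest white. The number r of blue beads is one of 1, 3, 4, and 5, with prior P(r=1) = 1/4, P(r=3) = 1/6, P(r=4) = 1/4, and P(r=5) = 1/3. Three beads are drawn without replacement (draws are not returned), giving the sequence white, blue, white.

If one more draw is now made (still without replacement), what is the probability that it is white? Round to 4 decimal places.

Compute the likelihood of the observed sequence for each case: P(data | r = 1) = (5/6)(1/5)(4/4) = 1/6; P(data | r = 3) = (3/6)(3/5)(2/4) = 3/20; P(data | r = 4) = (2/6)(4/5)(1/4) = 1/15; P(data | r = 5) = (1/6)(5/5)(0/4) = 0.
Weighting by the prior gives 1/4 · 1/6 = 1/24, 1/6 · 3/20 = 1/40, 1/4 · 1/15 = 1/60, 1/3 · 0 = 0; these sum to 1/12.
The posterior is then P(r = 1 | data) = 1/2, P(r = 3 | data) = 3/10, P(r = 4 | data) = 1/5, P(r = 5 | data) = 0.
The predictive probability is P(white next | data) = (1)(1/2) + (1/3)(3/10) + (0)(1/5) = 3/5.

0.6000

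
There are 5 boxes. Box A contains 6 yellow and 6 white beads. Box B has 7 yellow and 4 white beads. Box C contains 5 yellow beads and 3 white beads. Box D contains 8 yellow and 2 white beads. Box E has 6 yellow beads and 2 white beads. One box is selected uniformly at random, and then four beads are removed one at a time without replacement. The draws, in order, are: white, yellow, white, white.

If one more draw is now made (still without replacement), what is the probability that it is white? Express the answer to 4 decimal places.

The likelihood of the observed sequence under each hypothesis: P(data | box A) = (6/12)(6/11)(5/10)(4/9) = 0.060606; P(data | box B) = (4/11)(7/10)(3/9)(2/8) = 0.021212; P(data | box C) = (3/8)(5/7)(2/6)(1/5) = 0.017857; P(data | box D) = (2/10)(8/9)(1/8)(0/7) = 0; P(data | box E) = (2/8)(6/7)(1/6)(0/5) = 0.
Weighting by the prior gives 1/5 · 0.060606 = 0.012121, 1/5 · 0.021212 = 0.0042424, 1/5 · 0.017857 = 0.0035714, 1/5 · 0 = 0, 1/5 · 0 = 0; with total 0.019935.
Normalising, the posterior is P(box A | data) = 0.60803, P(box B | data) = 0.21281, P(box C | data) = 0.17915, P(box D | data) = 0, P(box E | data) = 0.
The predictive probability is P(white next | data) = (3/8)(0.60803) + (1/7)(0.21281) + (0)(0.17915) = 0.25841.

0.2584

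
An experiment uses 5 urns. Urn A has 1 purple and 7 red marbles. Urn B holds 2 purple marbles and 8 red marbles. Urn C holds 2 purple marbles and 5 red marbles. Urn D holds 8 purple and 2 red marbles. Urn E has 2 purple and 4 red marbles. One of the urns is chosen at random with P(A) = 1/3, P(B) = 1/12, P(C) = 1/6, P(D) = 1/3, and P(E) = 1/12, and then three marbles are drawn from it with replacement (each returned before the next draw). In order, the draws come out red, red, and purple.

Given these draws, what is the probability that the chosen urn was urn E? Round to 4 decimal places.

0.1374

For each hypothesis, P(data | H) works out to: P(data | urn A) = (7/8)(7/8)(1/8) = 0.095703; P(data | urn B) = (8/10)(8/10)(2/10) = 0.128; P(data | urn C) = (5/7)(5/7)(2/7) = 0.14577; P(data | urn D) = (2/10)(2/10)(8/10) = 0.032; P(data | urn E) = (4/6)(4/6)(2/6) = 0.14815.
Multiplying each by its prior: 1/3 · 0.095703 = 0.031901, 1/12 · 0.128 = 0.010667, 1/6 · 0.14577 = 0.024295, 1/3 · 0.032 = 0.010667, 1/12 · 0.14815 = 0.012346; summing to 0.089875.
So P(urn E | data) = (0.012346) / (0.089875) = 0.13736.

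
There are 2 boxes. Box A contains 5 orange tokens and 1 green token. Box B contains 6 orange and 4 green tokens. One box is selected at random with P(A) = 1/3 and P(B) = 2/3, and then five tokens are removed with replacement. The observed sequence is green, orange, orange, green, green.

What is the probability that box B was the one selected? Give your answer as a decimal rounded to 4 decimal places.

Compute the likelihood of the observed sequence for each case: P(data | box A) = (1/6)(5/6)(5/6)(1/6)(1/6) = 0.003215; P(data | box B) = (4/10)(6/10)(6/10)(4/10)(4/10) = 0.02304.
The prior-weighted likelihoods are 1/3 · 0.003215 = 0.0010717, 2/3 · 0.02304 = 0.01536; these sum to 0.016432.
By Bayes' rule, P(box B | data) = (0.01536) / (0.016432) = 0.93478.

0.9348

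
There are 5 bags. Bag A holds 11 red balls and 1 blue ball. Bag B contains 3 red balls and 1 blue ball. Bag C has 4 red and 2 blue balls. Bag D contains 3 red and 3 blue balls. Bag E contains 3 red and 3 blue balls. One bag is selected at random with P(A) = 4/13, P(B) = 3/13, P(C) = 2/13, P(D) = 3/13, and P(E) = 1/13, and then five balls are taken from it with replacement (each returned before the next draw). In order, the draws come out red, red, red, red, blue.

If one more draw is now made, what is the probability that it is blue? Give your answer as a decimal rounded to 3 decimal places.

The likelihood of the observed sequence under each hypothesis: P(data | bag A) = (11/12)(11/12)(11/12)(11/12)(1/12) = 0.058839; P(data | bag B) = (3/4)(3/4)(3/4)(3/4)(1/4) = 0.079102; P(data | bag C) = (4/6)(4/6)(4/6)(4/6)(2/6) = 0.065844; P(data | bag D) = (3/6)(3/6)(3/6)(3/6)(3/6) = 0.03125; P(data | bag E) = (3/6)(3/6)(3/6)(3/6)(3/6) = 0.03125.
Weighting by the prior gives 4/13 · 0.058839 = 0.018104, 3/13 · 0.079102 = 0.018254, 2/13 · 0.065844 = 0.01013, 3/13 · 0.03125 = 0.0072115, 1/13 · 0.03125 = 0.0024038; with total 0.056104.
Dividing through by the total gives posterior P(bag A | data) = 0.32269, P(bag B | data) = 0.32537, P(bag C | data) = 0.18055, P(bag D | data) = 0.12854, P(bag E | data) = 0.042847.
Averaging over the posterior, P(blue next | data) = (1/12)(0.32269) + (1/4)(0.32537) + (1/3)(0.18055) + (1/2)(0.12854) + (1/2)(0.042847) = 0.25411.

0.254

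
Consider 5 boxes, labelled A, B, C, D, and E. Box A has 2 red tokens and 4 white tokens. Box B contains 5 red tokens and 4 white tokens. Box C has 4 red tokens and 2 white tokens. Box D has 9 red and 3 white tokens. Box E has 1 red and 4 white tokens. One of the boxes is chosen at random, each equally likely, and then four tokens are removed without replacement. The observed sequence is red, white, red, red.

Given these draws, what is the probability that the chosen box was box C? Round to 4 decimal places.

For each hypothesis, P(data | H) works out to: P(data | box A) = (2/6)(4/5)(1/4)(0/3) = 0; P(data | box B) = (5/9)(4/8)(4/7)(3/6) = 0.079365; P(data | box C) = (4/6)(2/5)(3/4)(2/3) = 0.13333; P(data | box D) = (9/12)(3/11)(8/10)(7/9) = 0.12727; P(data | box E) = (1/5)(4/4)(0/3) = 0.
The prior-weighted likelihoods are 1/5 · 0 = 0, 1/5 · 0.079365 = 0.015873, 1/5 · 0.13333 = 0.026667, 1/5 · 0.12727 = 0.025455, 1/5 · 0 = 0; with total 0.067994.
By Bayes' rule, P(box C | data) = (0.026667) / (0.067994) = 0.39219.

0.3922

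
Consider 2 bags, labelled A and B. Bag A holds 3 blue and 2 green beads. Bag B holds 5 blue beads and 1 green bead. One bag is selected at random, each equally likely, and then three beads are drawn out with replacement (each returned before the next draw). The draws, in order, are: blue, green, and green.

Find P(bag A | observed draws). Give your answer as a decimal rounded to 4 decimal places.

Under each hypothesis, the probability of the observed sequence is: P(data | bag A) = (3/5)(2/5)(2/5) = 0.096; P(data | bag B) = (5/6)(1/6)(1/6) = 0.023148.
Multiplying each by its prior: 1/2 · 0.096 = 0.048, 1/2 · 0.023148 = 0.011574; these sum to 0.059574.
So P(bag A | data) = (0.048) / (0.059574) = 0.80572.

0.8057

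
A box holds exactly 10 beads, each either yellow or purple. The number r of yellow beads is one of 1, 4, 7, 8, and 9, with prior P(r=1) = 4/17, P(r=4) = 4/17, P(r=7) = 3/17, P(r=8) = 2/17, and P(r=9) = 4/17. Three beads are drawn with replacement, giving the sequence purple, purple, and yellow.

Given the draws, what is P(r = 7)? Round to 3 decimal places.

0.159

For each hypothesis, P(data | H) works out to: P(data | r = 1) = (9/10)(9/10)(1/10) = 0.081; P(data | r = 4) = (6/10)(6/10)(4/10) = 0.144; P(data | r = 7) = (3/10)(3/10)(7/10) = 0.063; P(data | r = 8) = (2/10)(2/10)(8/10) = 0.032; P(data | r = 9) = (1/10)(1/10)(9/10) = 0.009.
Multiplying each by its prior: 4/17 · 0.081 = 0.019059, 4/17 · 0.144 = 0.033882, 3/17 · 0.063 = 0.011118, 2/17 · 0.032 = 0.0037647, 4/17 · 0.009 = 0.0021176; summing to 0.069941.
Therefore the posterior P(r = 7 | data) = (0.011118) / (0.069941) = 0.15896.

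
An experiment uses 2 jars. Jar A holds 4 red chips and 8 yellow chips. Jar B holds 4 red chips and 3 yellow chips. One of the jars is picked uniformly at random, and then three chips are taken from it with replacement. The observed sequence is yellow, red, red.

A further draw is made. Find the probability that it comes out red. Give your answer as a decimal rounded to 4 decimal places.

Under each hypothesis, the probability of the observed sequence is: P(data | jar A) = (8/12)(4/12)(4/12) = 0.074074; P(data | jar B) = (3/7)(4/7)(4/7) = 0.13994.
The prior-weighted likelihoods are 1/2 · 0.074074 = 0.037037, 1/2 · 0.13994 = 0.069971; with total 0.10701.
Normalising, the posterior is P(jar A | data) = 0.34612, P(jar B | data) = 0.65388.
So P(red next | data) = Σ P(red next | H) P(H | data) = (1/3)(0.34612) + (4/7)(0.65388) = 0.48902.

0.4890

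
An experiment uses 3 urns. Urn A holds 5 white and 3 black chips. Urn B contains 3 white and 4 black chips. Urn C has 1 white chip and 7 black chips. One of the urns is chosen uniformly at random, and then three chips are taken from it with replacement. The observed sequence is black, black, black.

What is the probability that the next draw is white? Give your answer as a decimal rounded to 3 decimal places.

Compute the likelihood of the observed sequence for each case: P(data | urn A) = (3/8)(3/8)(3/8) = 0.052734; P(data | urn B) = (4/7)(4/7)(4/7) = 0.18659; P(data | urn C) = (7/8)(7/8)(7/8) = 0.66992.
The prior-weighted likelihoods are 1/3 · 0.052734 = 0.017578, 1/3 · 0.18659 = 0.062196, 1/3 · 0.66992 = 0.22331; summing to 0.30308.
The posterior is then P(urn A | data) = 0.057998, P(urn B | data) = 0.20521, P(urn C | data) = 0.73679.
The predictive probability is P(white next | data) = (5/8)(0.057998) + (3/7)(0.20521) + (1/8)(0.73679) = 0.2163.

0.216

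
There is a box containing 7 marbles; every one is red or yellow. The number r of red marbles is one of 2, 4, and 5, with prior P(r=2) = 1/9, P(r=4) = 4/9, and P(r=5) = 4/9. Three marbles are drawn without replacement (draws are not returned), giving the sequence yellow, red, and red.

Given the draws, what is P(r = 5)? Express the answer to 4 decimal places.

For each hypothesis, P(data | H) works out to: P(data | r = 2) = (5/7)(2/6)(1/5) = 1/21; P(data | r = 4) = (3/7)(4/6)(3/5) = 6/35; P(data | r = 5) = (2/7)(5/6)(4/5) = 4/21.
The prior-weighted likelihoods are 1/9 · 1/21 = 1/189, 4/9 · 6/35 = 8/105, 4/9 · 4/21 = 16/189; with total 157/945.
Therefore the posterior P(r = 5 | data) = (16/189) / (157/945) = 80/157.

0.5096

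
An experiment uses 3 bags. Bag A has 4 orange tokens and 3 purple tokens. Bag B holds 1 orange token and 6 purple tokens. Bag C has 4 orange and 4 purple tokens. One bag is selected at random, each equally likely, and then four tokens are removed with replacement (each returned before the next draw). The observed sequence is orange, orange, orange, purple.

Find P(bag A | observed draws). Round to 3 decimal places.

Under each hypothesis, the probability of the observed sequence is: P(data | bag A) = (4/7)(4/7)(4/7)(3/7) = 0.079967; P(data | bag B) = (1/7)(1/7)(1/7)(6/7) = 0.002499; P(data | bag C) = (4/8)(4/8)(4/8)(4/8) = 0.0625.
Weighting by the prior gives 1/3 · 0.079967 = 0.026656, 1/3 · 0.002499 = 0.00083299, 1/3 · 0.0625 = 0.020833; summing to 0.048322.
By Bayes' rule, P(bag A | data) = (0.026656) / (0.048322) = 0.55163.

0.552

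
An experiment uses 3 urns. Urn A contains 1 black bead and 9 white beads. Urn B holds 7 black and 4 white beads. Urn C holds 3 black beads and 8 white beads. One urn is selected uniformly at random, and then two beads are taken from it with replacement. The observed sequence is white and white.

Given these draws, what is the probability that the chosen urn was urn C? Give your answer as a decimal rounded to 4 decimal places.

0.3595

Compute the likelihood of the observed sequence for each case: P(data | urn A) = (9/10)(9/10) = 0.81; P(data | urn B) = (4/11)(4/11) = 0.13223; P(data | urn C) = (8/11)(8/11) = 0.52893.
Weighting by the prior gives 1/3 · 0.81 = 0.27, 1/3 · 0.13223 = 0.044077, 1/3 · 0.52893 = 0.17631; with total 0.49039.
Therefore the posterior P(urn C | data) = (0.17631) / (0.49039) = 0.35953.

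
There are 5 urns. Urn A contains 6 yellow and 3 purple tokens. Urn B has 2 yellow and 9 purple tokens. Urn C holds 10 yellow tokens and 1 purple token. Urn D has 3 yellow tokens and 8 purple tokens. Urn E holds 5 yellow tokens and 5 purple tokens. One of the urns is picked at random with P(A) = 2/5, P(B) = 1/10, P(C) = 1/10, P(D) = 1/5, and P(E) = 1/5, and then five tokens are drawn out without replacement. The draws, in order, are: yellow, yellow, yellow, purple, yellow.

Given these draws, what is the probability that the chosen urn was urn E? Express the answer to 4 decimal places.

Under each hypothesis, the probability of the observed sequence is: P(data | urn A) = (6/9)(5/8)(4/7)(3/6)(3/5) = 0.071429; P(data | urn B) = (2/11)(1/10)(0/9) = 0; P(data | urn C) = (10/11)(9/10)(8/9)(1/8)(7/7) = 0.090909; P(data | urn D) = (3/11)(2/10)(1/9)(8/8)(0/7) = 0; P(data | urn E) = (5/10)(4/9)(3/8)(5/7)(2/6) = 0.019841.
Weighting by the prior gives 2/5 · 0.071429 = 0.028571, 1/10 · 0 = 0, 1/10 · 0.090909 = 0.0090909, 1/5 · 0 = 0, 1/5 · 0.019841 = 0.0039683; these sum to 0.041631.
So P(urn E | data) = (0.0039683) / (0.041631) = 0.095321.

0.0953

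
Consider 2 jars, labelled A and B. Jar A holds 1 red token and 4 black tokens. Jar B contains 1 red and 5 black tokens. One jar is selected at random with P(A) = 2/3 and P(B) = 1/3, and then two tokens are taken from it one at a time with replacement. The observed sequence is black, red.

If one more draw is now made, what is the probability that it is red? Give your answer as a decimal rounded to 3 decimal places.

For each hypothesis, P(data | H) works out to: P(data | jar A) = (4/5)(1/5) = 0.16; P(data | jar B) = (5/6)(1/6) = 0.13889.
The prior-weighted likelihoods are 2/3 · 0.16 = 0.10667, 1/3 · 0.13889 = 0.046296; these sum to 0.15296.
Dividing through by the total gives posterior P(jar A | data) = 0.69734, P(jar B | data) = 0.30266.
The predictive probability is P(red next | data) = (1/5)(0.69734) + (1/6)(0.30266) = 0.18991.

0.190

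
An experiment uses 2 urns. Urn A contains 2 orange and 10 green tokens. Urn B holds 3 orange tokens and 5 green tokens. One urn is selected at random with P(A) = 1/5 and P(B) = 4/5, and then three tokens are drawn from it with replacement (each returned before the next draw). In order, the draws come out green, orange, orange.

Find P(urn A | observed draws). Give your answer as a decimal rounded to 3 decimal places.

0.062

Under each hypothesis, the probability of the observed sequence is: P(data | urn A) = (10/12)(2/12)(2/12) = 0.023148; P(data | urn B) = (5/8)(3/8)(3/8) = 0.087891.
Weighting by the prior gives 1/5 · 0.023148 = 0.0046296, 4/5 · 0.087891 = 0.070312; with total 0.074942.
So P(urn A | data) = (0.0046296) / (0.074942) = 0.061776.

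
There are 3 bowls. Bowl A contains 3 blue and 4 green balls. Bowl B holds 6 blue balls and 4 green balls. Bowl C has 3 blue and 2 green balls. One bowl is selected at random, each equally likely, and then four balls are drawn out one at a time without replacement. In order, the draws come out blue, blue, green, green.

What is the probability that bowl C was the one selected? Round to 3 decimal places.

Under each hypothesis, the probability of the observed sequence is: P(data | bowl A) = (3/7)(2/6)(4/5)(3/4) = 3/35; P(data | bowl B) = (6/10)(5/9)(4/8)(3/7) = 1/14; P(data | bowl C) = (3/5)(2/4)(2/3)(1/2) = 1/10.
Multiplying each by its prior: 1/3 · 3/35 = 1/35, 1/3 · 1/14 = 1/42, 1/3 · 1/10 = 1/30; with total 3/35.
Therefore the posterior P(bowl C | data) = (1/30) / (3/35) = 7/18.

0.389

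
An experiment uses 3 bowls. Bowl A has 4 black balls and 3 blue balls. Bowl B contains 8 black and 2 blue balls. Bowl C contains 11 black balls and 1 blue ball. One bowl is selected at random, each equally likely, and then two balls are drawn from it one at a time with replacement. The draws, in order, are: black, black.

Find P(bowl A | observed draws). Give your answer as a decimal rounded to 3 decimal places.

Compute the likelihood of the observed sequence for each case: P(data | bowl A) = (4/7)(4/7) = 0.32653; P(data | bowl B) = (8/10)(8/10) = 0.64; P(data | bowl C) = (11/12)(11/12) = 0.84028.
Weighting by the prior gives 1/3 · 0.32653 = 0.10884, 1/3 · 0.64 = 0.21333, 1/3 · 0.84028 = 0.28009; summing to 0.60227.
By Bayes' rule, P(bowl A | data) = (0.10884) / (0.60227) = 0.18072.

0.181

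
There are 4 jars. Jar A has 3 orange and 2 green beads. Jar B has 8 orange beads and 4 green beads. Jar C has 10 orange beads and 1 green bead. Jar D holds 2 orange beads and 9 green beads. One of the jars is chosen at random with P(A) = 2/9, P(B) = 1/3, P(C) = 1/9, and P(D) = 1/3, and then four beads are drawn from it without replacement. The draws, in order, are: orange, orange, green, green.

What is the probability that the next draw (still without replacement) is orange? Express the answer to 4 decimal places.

0.7714

Under each hypothesis, the probability of the observed sequence is: P(data | jar A) = (3/5)(2/4)(2/3)(1/2) = 0.1; P(data | jar B) = (8/12)(7/11)(4/10)(3/9) = 0.056566; P(data | jar C) = (10/11)(9/10)(1/9)(0/8) = 0; P(data | jar D) = (2/11)(1/10)(9/9)(8/8) = 0.018182.
The prior-weighted likelihoods are 2/9 · 0.1 = 0.022222, 1/3 · 0.056566 = 0.018855, 1/9 · 0 = 0, 1/3 · 0.018182 = 0.0060606; with total 0.047138.
Dividing through by the total gives posterior P(jar A | data) = 0.47143, P(jar B | data) = 0.4, P(jar C | data) = 0, P(jar D | data) = 0.12857.
So P(orange next | data) = Σ P(orange next | H) P(H | data) = (1)(0.47143) + (3/4)(0.4) + (0)(0.12857) = 0.77143.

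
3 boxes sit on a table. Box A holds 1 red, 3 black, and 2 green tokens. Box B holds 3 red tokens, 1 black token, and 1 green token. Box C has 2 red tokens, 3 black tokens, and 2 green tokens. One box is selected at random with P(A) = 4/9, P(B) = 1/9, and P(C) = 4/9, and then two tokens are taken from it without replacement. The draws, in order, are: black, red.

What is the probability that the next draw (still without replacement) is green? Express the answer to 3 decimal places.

For each hypothesis, P(data | H) works out to: P(data | box A) = (3/6)(1/5) = 0.1; P(data | box B) = (1/5)(3/4) = 0.15; P(data | box C) = (3/7)(2/6) = 0.14286.
Weighting by the prior gives 4/9 · 0.1 = 0.044444, 1/9 · 0.15 = 0.016667, 4/9 · 0.14286 = 0.063492; these sum to 0.1246.
Normalising, the posterior is P(box A | data) = 0.35669, P(box B | data) = 0.13376, P(box C | data) = 0.50955.
The predictive probability is P(green next | data) = (1/2)(0.35669) + (1/3)(0.13376) + (2/5)(0.50955) = 0.42675.

0.427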